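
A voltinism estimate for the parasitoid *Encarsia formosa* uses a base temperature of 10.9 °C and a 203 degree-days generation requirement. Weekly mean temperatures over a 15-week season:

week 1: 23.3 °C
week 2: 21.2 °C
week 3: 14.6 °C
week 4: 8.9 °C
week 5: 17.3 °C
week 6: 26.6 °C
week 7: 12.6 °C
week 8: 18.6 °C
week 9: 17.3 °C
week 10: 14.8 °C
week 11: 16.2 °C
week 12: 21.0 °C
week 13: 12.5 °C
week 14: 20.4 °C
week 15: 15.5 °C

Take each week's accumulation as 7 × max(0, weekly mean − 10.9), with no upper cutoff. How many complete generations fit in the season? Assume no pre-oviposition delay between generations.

3 generations

Weekly DD (7 × max(0, T̄ − 10.9)): 86.8, 72.1, 25.9, 0.0, 44.8, 109.9, 11.9, 53.9, 44.8, 27.3, 37.1, 70.7, 11.2, 66.5, 32.2.
Season total = 695.1 DD.
Complete generations = ⌊695.1 / 203⌋ = 3.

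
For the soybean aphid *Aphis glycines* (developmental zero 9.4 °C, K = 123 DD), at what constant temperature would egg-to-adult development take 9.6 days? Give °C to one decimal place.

Required daily accumulation = 123 / 9.6 = 12.812 DD/day.
T = T_base + 12.812 = 9.4 + 12.812 = 22.212 ≈ 22.2 °C.

22.2 °C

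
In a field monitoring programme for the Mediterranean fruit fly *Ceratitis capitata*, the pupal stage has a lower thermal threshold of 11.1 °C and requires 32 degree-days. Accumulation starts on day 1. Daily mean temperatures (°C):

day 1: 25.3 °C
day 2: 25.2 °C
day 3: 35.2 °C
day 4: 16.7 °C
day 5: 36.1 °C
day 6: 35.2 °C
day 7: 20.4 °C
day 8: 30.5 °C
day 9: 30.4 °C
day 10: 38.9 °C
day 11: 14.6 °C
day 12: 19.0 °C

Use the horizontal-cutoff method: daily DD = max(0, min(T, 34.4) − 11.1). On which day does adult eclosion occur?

day 3

Daily DD above 11.1 °C (capped at 23.3): 14.2, 14.1, 23.3, 5.6, 23.3, 23.3, 9.3, 19.4, 19.3, 23.3, 3.5, 7.9.
Cumulative: 14.2, 28.3, 51.6, 57.2, 80.5, 103.8, 113.1, 132.5, 151.8, 175.1, 178.6, 186.5.
The total first reaches 32 DD on day 3.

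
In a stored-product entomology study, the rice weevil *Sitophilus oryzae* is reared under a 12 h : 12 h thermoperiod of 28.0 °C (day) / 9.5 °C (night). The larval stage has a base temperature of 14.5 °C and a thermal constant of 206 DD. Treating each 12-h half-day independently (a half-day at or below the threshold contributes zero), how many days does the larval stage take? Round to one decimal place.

30.5 days

Day half: max(0, 28.0 − 14.5) × 0.5 = 13.5 × 0.5 = 6.75 DD.
Night half: max(0, 9.5 − 14.5) × 0.5 = 0.0 × 0.5 = 0.00 DD.
Per 24 h: 6.75 DD/day.
Duration = 206 / 6.75 = 30.519 ≈ 30.5 days.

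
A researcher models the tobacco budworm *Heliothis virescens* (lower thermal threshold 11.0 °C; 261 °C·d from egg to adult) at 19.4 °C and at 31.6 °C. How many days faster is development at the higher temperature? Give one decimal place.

18.4 days

At 19.4 °C: 261 / (19.4 − 11.0) = 261 / 8.4 = 31.071 d.
At 31.6 °C: 261 / (31.6 − 11.0) = 261 / 20.6 = 12.670 d.
Difference = |31.071 − 12.670| = 18.402 ≈ 18.4 days.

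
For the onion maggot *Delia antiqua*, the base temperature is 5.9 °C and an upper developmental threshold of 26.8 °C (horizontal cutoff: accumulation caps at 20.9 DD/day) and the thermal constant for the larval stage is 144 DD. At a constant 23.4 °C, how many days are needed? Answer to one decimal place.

8.2 days

Daily accumulation = 23.4 − 5.9 = 17.5 DD/day.
Duration = 144 / 17.5 = 8.229 ≈ 8.2 days.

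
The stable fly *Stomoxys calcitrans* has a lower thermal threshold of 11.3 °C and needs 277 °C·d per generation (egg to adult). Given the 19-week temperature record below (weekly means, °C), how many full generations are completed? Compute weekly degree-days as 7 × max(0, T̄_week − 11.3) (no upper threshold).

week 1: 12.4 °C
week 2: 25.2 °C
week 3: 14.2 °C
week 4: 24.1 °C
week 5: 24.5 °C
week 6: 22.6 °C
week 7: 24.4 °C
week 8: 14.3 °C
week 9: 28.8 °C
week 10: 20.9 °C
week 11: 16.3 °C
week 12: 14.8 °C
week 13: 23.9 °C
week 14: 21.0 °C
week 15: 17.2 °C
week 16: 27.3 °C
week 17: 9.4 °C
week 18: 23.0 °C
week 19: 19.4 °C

4 generations

Weekly DD (7 × max(0, T̄ − 11.3)): 7.7, 97.3, 20.3, 89.6, 92.4, 79.1, 91.7, 21.0, 122.5, 67.2, 35.0, 24.5, 88.2, 67.9, 41.3, 112.0, 0.0, 81.9, 56.7.
Season total = 1196.3 DD.
Complete generations = ⌊1196.3 / 277⌋ = 4.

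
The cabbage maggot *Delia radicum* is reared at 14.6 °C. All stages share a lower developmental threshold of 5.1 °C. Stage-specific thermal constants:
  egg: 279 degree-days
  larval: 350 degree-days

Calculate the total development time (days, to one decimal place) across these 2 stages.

Daily accumulation at 14.6 °C = 14.6 − 5.1 = 9.5 DD/day.
Total K = 279 + 350 = 629 DD.
Total duration = 629 / 9.5 = 66.211 ≈ 66.2 days.

66.2 days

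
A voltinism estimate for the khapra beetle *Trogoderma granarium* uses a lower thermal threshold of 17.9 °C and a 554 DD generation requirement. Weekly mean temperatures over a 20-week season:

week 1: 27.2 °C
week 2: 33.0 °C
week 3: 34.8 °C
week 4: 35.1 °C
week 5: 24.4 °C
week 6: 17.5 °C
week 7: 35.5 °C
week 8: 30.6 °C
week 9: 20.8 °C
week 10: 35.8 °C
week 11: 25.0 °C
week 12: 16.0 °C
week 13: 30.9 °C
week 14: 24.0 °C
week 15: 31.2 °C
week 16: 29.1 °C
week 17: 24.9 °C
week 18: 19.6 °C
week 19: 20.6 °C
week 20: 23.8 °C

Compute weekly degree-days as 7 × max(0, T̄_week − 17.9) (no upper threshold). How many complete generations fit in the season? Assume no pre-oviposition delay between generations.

Weekly DD (7 × max(0, T̄ − 17.9)): 65.1, 105.7, 118.3, 120.4, 45.5, 0.0, 123.2, 88.9, 20.3, 125.3, 49.7, 0.0, 91.0, 42.7, 93.1, 78.4, 49.0, 11.9, 18.9, 41.3.
Season total = 1288.7 DD.
Complete generations = ⌊1288.7 / 554⌋ = 2.

2 generations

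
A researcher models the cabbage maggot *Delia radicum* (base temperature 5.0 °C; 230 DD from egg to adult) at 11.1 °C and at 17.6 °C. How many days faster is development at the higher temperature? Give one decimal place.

At 11.1 °C: 230 / (11.1 − 5.0) = 230 / 6.1 = 37.705 d.
At 17.6 °C: 230 / (17.6 − 5.0) = 230 / 12.6 = 18.254 d.
Difference = |37.705 − 18.254| = 19.451 ≈ 19.5 days.

19.5 days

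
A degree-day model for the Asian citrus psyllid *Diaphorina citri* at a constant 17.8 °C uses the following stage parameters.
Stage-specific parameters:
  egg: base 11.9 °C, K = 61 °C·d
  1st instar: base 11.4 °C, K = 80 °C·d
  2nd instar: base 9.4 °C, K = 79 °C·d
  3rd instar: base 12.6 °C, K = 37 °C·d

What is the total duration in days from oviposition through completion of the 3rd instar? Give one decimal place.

egg: 61 / (17.8 − 11.9) = 61 / 5.9 = 10.339 d.
1st instar: 80 / (17.8 − 11.4) = 80 / 6.4 = 12.500 d.
2nd instar: 79 / (17.8 − 9.4) = 79 / 8.4 = 9.405 d.
3rd instar: 37 / (17.8 − 12.6) = 37 / 5.2 = 7.115 d.
Sum = 39.359 ≈ 39.4 days.

39.4 days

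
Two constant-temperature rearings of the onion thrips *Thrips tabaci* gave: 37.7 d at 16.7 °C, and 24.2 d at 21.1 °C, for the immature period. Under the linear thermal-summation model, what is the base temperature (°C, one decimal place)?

8.8 °C

Linear rate model ⇒ the product D·(T − T_b) is constant across temperatures.
37.7·(16.7 − T_b) = 24.2·(21.1 − T_b)
T_b = (37.7·16.7 − 24.2·21.1) / (37.7 − 24.2) = 118.97 / 13.5 = 8.813 °C ≈ 8.8 °C.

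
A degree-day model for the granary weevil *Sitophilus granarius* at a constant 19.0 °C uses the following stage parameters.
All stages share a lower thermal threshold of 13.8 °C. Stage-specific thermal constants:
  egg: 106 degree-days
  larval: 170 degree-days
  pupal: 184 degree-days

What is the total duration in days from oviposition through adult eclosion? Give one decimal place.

Daily accumulation at 19.0 °C = 19.0 − 13.8 = 5.2 DD/day.
Total K = 106 + 170 + 184 = 460 DD.
Total duration = 460 / 5.2 = 88.462 ≈ 88.5 days.

88.5 days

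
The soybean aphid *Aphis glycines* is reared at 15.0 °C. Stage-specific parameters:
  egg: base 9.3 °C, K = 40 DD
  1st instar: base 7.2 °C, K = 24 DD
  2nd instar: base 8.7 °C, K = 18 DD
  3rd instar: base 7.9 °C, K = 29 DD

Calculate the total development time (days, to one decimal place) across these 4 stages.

egg: 40 / (15.0 − 9.3) = 40 / 5.7 = 7.018 d.
1st instar: 24 / (15.0 − 7.2) = 24 / 7.8 = 3.077 d.
2nd instar: 18 / (15.0 − 8.7) = 18 / 6.3 = 2.857 d.
3rd instar: 29 / (15.0 − 7.9) = 29 / 7.1 = 4.085 d.
Sum = 17.036 ≈ 17.0 days.

17.0 days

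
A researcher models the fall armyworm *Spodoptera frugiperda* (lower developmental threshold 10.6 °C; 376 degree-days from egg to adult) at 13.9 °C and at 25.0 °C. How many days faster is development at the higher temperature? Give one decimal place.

At 13.9 °C: 376 / (13.9 − 10.6) = 376 / 3.3 = 113.939 d.
At 25.0 °C: 376 / (25.0 − 10.6) = 376 / 14.4 = 26.111 d.
Difference = |113.939 − 26.111| = 87.828 ≈ 87.8 days.

87.8 days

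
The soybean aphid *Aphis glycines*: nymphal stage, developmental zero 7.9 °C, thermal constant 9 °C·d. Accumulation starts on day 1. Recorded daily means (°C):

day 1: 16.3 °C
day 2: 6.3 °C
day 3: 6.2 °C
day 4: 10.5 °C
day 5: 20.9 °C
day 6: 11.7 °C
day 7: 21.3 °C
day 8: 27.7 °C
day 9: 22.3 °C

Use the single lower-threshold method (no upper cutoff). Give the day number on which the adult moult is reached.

day 4

Daily DD above 7.9 °C: 8.4, 0.0, 0.0, 2.6, 13.0, 3.8, 13.4, 19.8, 14.4.
Cumulative: 8.4, 8.4, 8.4, 11.0, 24.0, 27.8, 41.2, 61.0, 75.4.
The total first reaches 9 DD on day 4.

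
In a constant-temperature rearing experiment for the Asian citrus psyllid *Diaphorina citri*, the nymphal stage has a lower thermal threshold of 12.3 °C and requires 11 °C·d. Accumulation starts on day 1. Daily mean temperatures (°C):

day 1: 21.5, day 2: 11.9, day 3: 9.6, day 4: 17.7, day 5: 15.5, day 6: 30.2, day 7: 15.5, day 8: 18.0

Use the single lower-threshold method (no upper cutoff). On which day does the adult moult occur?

day 4

Daily DD above 12.3 °C: 9.2, 0.0, 0.0, 5.4, 3.2, 17.9, 3.2, 5.7.
Cumulative: 9.2, 9.2, 9.2, 14.6, 17.8, 35.7, 38.9, 44.6.
The total first reaches 11 DD on day 4.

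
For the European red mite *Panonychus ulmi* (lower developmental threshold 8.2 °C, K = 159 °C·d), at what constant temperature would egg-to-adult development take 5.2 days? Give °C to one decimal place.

Required daily accumulation = 159 / 5.2 = 30.577 DD/day.
T = T_base + 30.577 = 8.2 + 30.577 = 38.777 ≈ 38.8 °C.

38.8 °C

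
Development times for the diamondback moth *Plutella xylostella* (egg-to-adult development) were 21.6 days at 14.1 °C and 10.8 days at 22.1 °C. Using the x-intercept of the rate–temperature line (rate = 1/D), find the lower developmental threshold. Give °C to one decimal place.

6.1 °C

Under the model K = D·(T − T_b), so D₁·(T₁ − T_b) = D₂·(T₂ − T_b).
21.6·(14.1 − T_b) = 10.8·(22.1 − T_b)
T_b = (21.6·14.1 − 10.8·22.1) / (21.6 − 10.8) = 65.88 / 10.8 = 6.100 °C ≈ 6.1 °C.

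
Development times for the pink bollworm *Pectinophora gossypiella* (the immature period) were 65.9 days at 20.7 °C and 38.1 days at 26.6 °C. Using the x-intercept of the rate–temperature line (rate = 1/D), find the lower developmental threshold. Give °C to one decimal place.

Equal thermal constants: D₁(T₁ − T_b) = D₂(T₂ − T_b).
65.9·(20.7 − T_b) = 38.1·(26.6 − T_b)
T_b = (65.9·20.7 − 38.1·26.6) / (65.9 − 38.1) = 350.67 / 27.8 = 12.614 °C ≈ 12.6 °C.

12.6 °C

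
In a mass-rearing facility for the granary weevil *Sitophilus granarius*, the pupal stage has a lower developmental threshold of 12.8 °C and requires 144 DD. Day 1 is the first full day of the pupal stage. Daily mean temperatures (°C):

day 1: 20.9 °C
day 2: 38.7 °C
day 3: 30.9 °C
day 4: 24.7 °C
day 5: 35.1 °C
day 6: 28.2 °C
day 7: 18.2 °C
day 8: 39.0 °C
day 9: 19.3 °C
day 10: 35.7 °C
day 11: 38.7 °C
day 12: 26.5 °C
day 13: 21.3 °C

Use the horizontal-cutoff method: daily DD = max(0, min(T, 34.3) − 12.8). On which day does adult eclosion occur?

day 10

Daily DD above 12.8 °C (capped at 21.5): 8.1, 21.5, 18.1, 11.9, 21.5, 15.4, 5.4, 21.5, 6.5, 21.5, 21.5, 13.7, 8.5.
Cumulative: 8.1, 29.6, 47.7, 59.6, 81.1, 96.5, 101.9, 123.4, 129.9, 151.4, 172.9, 186.6, 195.1.
The total first reaches 144 DD on day 10.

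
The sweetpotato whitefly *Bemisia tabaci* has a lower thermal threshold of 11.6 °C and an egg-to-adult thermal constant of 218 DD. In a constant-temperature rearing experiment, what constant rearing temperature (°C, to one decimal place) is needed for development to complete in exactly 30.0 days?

18.9 °C

Required daily accumulation = 218 / 30.0 = 7.267 DD/day.
T = T_base + 7.267 = 11.6 + 7.267 = 18.867 ≈ 18.9 °C.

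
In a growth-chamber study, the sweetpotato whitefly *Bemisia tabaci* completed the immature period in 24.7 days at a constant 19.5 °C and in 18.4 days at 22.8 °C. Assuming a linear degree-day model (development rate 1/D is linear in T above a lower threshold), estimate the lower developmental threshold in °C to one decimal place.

9.9 °C

Equal thermal constants: D₁(T₁ − T_b) = D₂(T₂ − T_b).
24.7·(19.5 − T_b) = 18.4·(22.8 − T_b)
T_b = (24.7·19.5 − 18.4·22.8) / (24.7 − 18.4) = 62.13 / 6.3 = 9.862 °C ≈ 9.9 °C.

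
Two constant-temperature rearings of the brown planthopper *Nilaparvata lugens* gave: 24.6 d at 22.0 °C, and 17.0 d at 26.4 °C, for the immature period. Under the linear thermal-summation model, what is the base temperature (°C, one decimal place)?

Under the model K = D·(T − T_b), so D₁·(T₁ − T_b) = D₂·(T₂ − T_b).
24.6·(22.0 − T_b) = 17.0·(26.4 − T_b)
T_b = (24.6·22.0 − 17.0·26.4) / (24.6 − 17.0) = 92.40 / 7.6 = 12.158 °C ≈ 12.2 °C.

12.2 °C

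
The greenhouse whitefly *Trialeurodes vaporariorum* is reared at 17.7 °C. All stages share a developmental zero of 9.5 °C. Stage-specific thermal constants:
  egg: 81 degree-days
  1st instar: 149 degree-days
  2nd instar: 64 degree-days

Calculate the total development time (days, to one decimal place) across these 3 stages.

35.9 days

Daily accumulation at 17.7 °C = 17.7 − 9.5 = 8.2 DD/day.
Total K = 81 + 149 + 64 = 294 DD.
Total duration = 294 / 8.2 = 35.854 ≈ 35.9 days.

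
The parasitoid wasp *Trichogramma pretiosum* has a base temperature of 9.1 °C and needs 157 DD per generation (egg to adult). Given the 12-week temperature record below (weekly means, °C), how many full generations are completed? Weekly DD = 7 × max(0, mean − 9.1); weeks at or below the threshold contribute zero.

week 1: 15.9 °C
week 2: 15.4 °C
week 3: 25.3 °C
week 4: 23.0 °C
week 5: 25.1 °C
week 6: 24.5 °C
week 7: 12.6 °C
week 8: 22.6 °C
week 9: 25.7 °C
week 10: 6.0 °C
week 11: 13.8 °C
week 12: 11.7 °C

5 generations

Weekly DD (7 × max(0, T̄ − 9.1)): 47.6, 44.1, 113.4, 97.3, 112.0, 107.8, 24.5, 94.5, 116.2, 0.0, 32.9, 18.2.
Season total = 808.5 DD.
Complete generations = ⌊808.5 / 157⌋ = 5.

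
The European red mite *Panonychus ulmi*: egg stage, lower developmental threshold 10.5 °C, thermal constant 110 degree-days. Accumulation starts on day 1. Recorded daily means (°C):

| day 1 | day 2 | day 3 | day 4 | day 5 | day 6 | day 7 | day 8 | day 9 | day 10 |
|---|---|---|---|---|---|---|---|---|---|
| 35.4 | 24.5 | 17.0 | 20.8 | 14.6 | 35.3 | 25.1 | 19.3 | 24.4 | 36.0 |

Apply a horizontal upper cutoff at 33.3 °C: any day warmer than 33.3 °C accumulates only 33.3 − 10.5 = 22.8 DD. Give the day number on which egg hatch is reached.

day 9

Daily DD above 10.5 °C (capped at 22.8): 22.8, 14.0, 6.5, 10.3, 4.1, 22.8, 14.6, 8.8, 13.9, 22.8.
Cumulative: 22.8, 36.8, 43.3, 53.6, 57.7, 80.5, 95.1, 103.9, 117.8, 140.6.
The total first reaches 110 DD on day 9.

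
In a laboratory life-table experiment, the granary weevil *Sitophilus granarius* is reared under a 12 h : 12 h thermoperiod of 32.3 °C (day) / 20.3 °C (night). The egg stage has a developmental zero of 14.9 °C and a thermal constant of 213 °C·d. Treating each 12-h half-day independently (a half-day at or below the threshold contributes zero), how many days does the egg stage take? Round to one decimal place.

18.7 days

Day half: max(0, 32.3 − 14.9) × 0.5 = 17.4 × 0.5 = 8.70 DD.
Night half: max(0, 20.3 − 14.9) × 0.5 = 5.4 × 0.5 = 2.70 DD.
Per 24 h: 11.40 DD/day.
Duration = 213 / 11.40 = 18.684 ≈ 18.7 days.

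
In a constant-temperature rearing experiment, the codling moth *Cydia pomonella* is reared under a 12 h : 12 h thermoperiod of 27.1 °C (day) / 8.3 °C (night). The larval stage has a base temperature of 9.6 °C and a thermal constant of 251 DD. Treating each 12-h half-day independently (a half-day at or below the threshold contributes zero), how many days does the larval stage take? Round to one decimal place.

Day half: max(0, 27.1 − 9.6) × 0.5 = 17.5 × 0.5 = 8.75 DD.
Night half: max(0, 8.3 − 9.6) × 0.5 = 0.0 × 0.5 = 0.00 DD.
Per 24 h: 8.75 DD/day.
Duration = 251 / 8.75 = 28.686 ≈ 28.7 days.

28.7 days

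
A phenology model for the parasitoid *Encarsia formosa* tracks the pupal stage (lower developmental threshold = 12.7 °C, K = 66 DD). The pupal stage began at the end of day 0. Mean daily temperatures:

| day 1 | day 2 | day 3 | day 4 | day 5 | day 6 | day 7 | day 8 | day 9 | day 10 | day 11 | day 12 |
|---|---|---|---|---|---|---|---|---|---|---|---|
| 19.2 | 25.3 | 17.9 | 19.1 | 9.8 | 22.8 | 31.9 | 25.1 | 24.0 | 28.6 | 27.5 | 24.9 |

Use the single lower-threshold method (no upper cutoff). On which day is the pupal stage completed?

day 8

Daily DD above 12.7 °C: 6.5, 12.6, 5.2, 6.4, 0.0, 10.1, 19.2, 12.4, 11.3, 15.9, 14.8, 12.2.
Cumulative: 6.5, 19.1, 24.3, 30.7, 30.7, 40.8, 60.0, 72.4, 83.7, 99.6, 114.4, 126.6.
The total first reaches 66 DD on day 8.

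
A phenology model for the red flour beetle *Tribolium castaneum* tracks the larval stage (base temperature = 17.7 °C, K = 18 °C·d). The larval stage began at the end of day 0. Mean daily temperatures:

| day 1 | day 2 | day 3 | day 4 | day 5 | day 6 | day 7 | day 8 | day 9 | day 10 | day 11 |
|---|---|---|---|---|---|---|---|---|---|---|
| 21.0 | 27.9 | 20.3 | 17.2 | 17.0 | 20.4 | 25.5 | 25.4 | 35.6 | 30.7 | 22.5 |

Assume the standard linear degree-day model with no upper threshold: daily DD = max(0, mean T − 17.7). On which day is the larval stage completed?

day 6

Daily DD above 17.7 °C: 3.3, 10.2, 2.6, 0.0, 0.0, 2.7, 7.8, 7.7, 17.9, 13.0, 4.8.
Cumulative: 3.3, 13.5, 16.1, 16.1, 16.1, 18.8, 26.6, 34.3, 52.2, 65.2, 70.0.
The total first reaches 18 DD on day 6.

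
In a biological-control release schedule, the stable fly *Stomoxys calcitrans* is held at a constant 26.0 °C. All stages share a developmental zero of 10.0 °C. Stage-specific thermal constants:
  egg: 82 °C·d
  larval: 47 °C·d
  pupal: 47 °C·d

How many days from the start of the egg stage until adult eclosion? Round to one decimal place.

11.0 days

Daily accumulation at 26.0 °C = 26.0 − 10.0 = 16.0 DD/day.
Total K = 82 + 47 + 47 = 176 DD.
Total duration = 176 / 16.0 = 11.000 ≈ 11.0 days.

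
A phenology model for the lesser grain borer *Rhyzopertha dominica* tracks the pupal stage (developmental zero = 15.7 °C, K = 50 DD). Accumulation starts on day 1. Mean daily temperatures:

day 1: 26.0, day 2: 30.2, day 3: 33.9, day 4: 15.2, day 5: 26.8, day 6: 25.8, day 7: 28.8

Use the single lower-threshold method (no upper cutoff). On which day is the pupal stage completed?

Daily DD above 15.7 °C: 10.3, 14.5, 18.2, 0.0, 11.1, 10.1, 13.1.
Cumulative: 10.3, 24.8, 43.0, 43.0, 54.1, 64.2, 77.3.
The total first reaches 50 DD on day 5.

day 5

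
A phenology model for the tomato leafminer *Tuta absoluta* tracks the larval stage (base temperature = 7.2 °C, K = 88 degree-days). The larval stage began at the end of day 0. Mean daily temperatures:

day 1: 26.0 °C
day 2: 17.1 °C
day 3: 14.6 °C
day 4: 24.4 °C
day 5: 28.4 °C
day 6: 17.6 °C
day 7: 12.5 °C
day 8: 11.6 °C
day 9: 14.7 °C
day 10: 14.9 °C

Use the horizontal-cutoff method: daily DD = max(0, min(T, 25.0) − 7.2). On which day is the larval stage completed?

day 8

Daily DD above 7.2 °C (capped at 17.8): 17.8, 9.9, 7.4, 17.2, 17.8, 10.4, 5.3, 4.4, 7.5, 7.7.
Cumulative: 17.8, 27.7, 35.1, 52.3, 70.1, 80.5, 85.8, 90.2, 97.7, 105.4.
The total first reaches 88 DD on day 8.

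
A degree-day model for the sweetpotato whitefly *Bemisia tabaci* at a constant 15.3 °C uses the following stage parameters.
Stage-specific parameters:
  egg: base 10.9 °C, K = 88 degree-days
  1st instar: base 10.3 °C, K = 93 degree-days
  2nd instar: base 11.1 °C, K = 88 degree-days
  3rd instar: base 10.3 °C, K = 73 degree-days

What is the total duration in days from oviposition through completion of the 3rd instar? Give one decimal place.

egg: 88 / (15.3 − 10.9) = 88 / 4.4 = 20.000 d.
1st instar: 93 / (15.3 − 10.3) = 93 / 5.0 = 18.600 d.
2nd instar: 88 / (15.3 − 11.1) = 88 / 4.2 = 20.952 d.
3rd instar: 73 / (15.3 − 10.3) = 73 / 5.0 = 14.600 d.
Sum = 74.152 ≈ 74.2 days.

74.2 days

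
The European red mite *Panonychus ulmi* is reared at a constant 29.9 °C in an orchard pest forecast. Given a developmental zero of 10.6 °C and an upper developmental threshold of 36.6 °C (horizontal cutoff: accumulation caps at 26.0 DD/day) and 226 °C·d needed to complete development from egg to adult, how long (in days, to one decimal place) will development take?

Daily accumulation = 29.9 − 10.6 = 19.3 DD/day.
Duration = 226 / 19.3 = 11.710 ≈ 11.7 days.

11.7 days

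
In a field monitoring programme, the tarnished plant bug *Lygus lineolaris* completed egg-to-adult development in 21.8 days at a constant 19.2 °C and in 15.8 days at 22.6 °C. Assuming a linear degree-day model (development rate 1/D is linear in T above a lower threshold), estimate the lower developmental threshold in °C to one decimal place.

Linear rate model ⇒ the product D·(T − T_b) is constant across temperatures.
21.8·(19.2 − T_b) = 15.8·(22.6 − T_b)
T_b = (21.8·19.2 − 15.8·22.6) / (21.8 − 15.8) = 61.48 / 6.0 = 10.247 °C ≈ 10.2 °C.

10.2 °C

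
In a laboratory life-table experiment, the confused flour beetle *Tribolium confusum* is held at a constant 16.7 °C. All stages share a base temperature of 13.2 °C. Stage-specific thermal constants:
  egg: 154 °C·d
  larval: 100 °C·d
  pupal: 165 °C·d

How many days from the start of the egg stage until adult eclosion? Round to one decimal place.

Daily accumulation at 16.7 °C = 16.7 − 13.2 = 3.5 DD/day.
Total K = 154 + 100 + 165 = 419 DD.
Total duration = 419 / 3.5 = 119.714 ≈ 119.7 days.

119.7 days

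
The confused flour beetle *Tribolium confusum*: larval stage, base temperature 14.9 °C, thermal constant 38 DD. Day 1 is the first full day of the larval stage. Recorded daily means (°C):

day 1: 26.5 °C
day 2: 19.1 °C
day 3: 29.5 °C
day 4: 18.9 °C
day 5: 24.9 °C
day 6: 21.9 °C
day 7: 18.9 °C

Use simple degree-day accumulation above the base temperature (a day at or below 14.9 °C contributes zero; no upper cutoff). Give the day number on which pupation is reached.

Daily DD above 14.9 °C: 11.6, 4.2, 14.6, 4.0, 10.0, 7.0, 4.0.
Cumulative: 11.6, 15.8, 30.4, 34.4, 44.4, 51.4, 55.4.
The total first reaches 38 DD on day 5.

day 5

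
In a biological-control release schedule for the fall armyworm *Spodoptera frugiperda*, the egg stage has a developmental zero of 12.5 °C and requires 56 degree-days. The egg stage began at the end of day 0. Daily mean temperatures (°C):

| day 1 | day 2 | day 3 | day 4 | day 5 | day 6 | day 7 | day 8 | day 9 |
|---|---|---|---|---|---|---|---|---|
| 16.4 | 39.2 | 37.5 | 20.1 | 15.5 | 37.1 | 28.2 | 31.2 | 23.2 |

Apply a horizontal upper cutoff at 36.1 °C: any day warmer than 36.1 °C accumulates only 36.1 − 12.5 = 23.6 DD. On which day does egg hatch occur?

day 4

Daily DD above 12.5 °C (capped at 23.6): 3.9, 23.6, 23.6, 7.6, 3.0, 23.6, 15.7, 18.7, 10.7.
Cumulative: 3.9, 27.5, 51.1, 58.7, 61.7, 85.3, 101.0, 119.7, 130.4.
The total first reaches 56 DD on day 4.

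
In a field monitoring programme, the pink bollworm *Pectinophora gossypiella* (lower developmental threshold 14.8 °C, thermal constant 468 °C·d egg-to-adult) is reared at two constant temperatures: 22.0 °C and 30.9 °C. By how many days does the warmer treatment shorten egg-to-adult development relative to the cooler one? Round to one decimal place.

35.9 days

At 22.0 °C: 468 / (22.0 − 14.8) = 468 / 7.2 = 65.000 d.
At 30.9 °C: 468 / (30.9 − 14.8) = 468 / 16.1 = 29.068 d.
Difference = |65.000 − 29.068| = 35.932 ≈ 35.9 days.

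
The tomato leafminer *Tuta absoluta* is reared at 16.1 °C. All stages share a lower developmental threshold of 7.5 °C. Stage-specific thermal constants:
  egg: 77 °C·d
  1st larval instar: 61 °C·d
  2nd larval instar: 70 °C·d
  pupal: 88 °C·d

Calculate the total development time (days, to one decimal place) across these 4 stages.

34.4 days

Daily accumulation at 16.1 °C = 16.1 − 7.5 = 8.6 DD/day.
Total K = 77 + 61 + 70 + 88 = 296 DD.
Total duration = 296 / 8.6 = 34.419 ≈ 34.4 days.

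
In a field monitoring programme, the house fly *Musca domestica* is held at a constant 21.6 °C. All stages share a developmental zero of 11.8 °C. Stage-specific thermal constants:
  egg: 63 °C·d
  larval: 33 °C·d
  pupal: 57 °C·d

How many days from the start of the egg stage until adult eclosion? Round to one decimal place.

Daily accumulation at 21.6 °C = 21.6 − 11.8 = 9.8 DD/day.
Total K = 63 + 33 + 57 = 153 DD.
Total duration = 153 / 9.8 = 15.612 ≈ 15.6 days.

15.6 days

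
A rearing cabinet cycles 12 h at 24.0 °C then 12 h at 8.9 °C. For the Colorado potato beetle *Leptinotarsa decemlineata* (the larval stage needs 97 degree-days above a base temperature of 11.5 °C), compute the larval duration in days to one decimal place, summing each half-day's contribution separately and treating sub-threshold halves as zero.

15.5 days

Day half: max(0, 24.0 − 11.5) × 0.5 = 12.5 × 0.5 = 6.25 DD.
Night half: max(0, 8.9 − 11.5) × 0.5 = 0.0 × 0.5 = 0.00 DD.
Per 24 h: 6.25 DD/day.
Duration = 97 / 6.25 = 15.520 ≈ 15.5 days.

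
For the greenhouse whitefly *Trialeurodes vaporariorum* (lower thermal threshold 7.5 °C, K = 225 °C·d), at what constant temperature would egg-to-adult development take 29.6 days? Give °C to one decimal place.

15.1 °C

Required daily accumulation = 225 / 29.6 = 7.601 DD/day.
T = T_base + 7.601 = 7.5 + 7.601 = 15.101 ≈ 15.1 °C.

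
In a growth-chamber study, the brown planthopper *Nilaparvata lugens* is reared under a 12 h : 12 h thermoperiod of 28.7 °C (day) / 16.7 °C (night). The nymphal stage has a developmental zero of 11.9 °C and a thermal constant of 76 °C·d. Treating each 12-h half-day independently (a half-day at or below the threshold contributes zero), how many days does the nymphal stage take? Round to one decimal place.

7.0 days

Day half: max(0, 28.7 − 11.9) × 0.5 = 16.8 × 0.5 = 8.40 DD.
Night half: max(0, 16.7 − 11.9) × 0.5 = 4.8 × 0.5 = 2.40 DD.
Per 24 h: 10.80 DD/day.
Duration = 76 / 10.80 = 7.037 ≈ 7.0 days.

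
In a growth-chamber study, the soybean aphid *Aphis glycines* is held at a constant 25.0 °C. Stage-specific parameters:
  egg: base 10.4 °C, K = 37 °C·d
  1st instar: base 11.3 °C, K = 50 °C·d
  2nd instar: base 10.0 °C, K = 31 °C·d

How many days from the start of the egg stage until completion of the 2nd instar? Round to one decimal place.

8.3 days

egg: 37 / (25.0 − 10.4) = 37 / 14.6 = 2.534 d.
1st instar: 50 / (25.0 − 11.3) = 50 / 13.7 = 3.650 d.
2nd instar: 31 / (25.0 − 10.0) = 31 / 15.0 = 2.067 d.
Sum = 8.251 ≈ 8.3 days.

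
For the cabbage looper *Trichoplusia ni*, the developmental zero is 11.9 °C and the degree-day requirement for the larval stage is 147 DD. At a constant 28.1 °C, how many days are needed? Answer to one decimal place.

Daily accumulation = 28.1 − 11.9 = 16.2 DD/day.
Duration = 147 / 16.2 = 9.074 ≈ 9.1 days.

9.1 days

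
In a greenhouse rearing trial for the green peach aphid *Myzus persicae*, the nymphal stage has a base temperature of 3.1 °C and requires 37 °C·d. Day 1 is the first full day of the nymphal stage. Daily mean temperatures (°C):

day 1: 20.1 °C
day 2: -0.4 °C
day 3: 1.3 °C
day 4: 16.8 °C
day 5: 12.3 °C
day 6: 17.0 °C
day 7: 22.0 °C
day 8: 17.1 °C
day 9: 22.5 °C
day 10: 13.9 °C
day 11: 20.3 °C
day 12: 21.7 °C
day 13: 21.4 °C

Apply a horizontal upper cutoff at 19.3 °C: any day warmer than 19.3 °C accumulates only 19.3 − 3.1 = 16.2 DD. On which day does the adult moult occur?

day 5

Daily DD above 3.1 °C (capped at 16.2): 16.2, 0.0, 0.0, 13.7, 9.2, 13.9, 16.2, 14.0, 16.2, 10.8, 16.2, 16.2, 16.2.
Cumulative: 16.2, 16.2, 16.2, 29.9, 39.1, 53.0, 69.2, 83.2, 99.4, 110.2, 126.4, 142.6, 158.8.
The total first reaches 37 DD on day 5.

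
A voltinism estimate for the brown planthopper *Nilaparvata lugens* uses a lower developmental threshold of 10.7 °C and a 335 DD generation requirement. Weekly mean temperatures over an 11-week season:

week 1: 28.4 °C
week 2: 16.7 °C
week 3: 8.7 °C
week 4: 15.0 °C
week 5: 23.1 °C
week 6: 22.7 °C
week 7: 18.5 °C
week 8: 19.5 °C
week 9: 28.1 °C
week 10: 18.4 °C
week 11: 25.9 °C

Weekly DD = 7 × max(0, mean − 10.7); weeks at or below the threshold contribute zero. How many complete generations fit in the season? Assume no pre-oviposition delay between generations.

2 generations

Weekly DD (7 × max(0, T̄ − 10.7)): 123.9, 42.0, 0.0, 30.1, 86.8, 84.0, 54.6, 61.6, 121.8, 53.9, 106.4.
Season total = 765.1 DD.
Complete generations = ⌊765.1 / 335⌋ = 2.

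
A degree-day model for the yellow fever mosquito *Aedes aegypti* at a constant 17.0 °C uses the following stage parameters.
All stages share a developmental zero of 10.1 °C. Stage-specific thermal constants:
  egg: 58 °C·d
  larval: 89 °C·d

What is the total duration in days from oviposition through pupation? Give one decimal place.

Daily accumulation at 17.0 °C = 17.0 − 10.1 = 6.9 DD/day.
Total K = 58 + 89 = 147 DD.
Total duration = 147 / 6.9 = 21.304 ≈ 21.3 days.

21.3 days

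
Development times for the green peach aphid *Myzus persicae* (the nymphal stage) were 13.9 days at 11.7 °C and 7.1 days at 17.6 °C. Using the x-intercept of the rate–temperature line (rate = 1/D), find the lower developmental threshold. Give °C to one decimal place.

Equal thermal constants: D₁(T₁ − T_b) = D₂(T₂ − T_b).
13.9·(11.7 − T_b) = 7.1·(17.6 − T_b)
T_b = (13.9·11.7 − 7.1·17.6) / (13.9 − 7.1) = 37.67 / 6.8 = 5.540 °C ≈ 5.5 °C.

5.5 °C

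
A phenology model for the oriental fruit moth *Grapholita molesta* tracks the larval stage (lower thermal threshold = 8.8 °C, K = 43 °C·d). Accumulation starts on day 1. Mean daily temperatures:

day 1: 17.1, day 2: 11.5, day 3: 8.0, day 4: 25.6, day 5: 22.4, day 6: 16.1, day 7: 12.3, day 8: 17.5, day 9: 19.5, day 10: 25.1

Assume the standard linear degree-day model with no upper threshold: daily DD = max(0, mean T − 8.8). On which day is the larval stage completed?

Daily DD above 8.8 °C: 8.3, 2.7, 0.0, 16.8, 13.6, 7.3, 3.5, 8.7, 10.7, 16.3.
Cumulative: 8.3, 11.0, 11.0, 27.8, 41.4, 48.7, 52.2, 60.9, 71.6, 87.9.
The total first reaches 43 DD on day 6.

day 6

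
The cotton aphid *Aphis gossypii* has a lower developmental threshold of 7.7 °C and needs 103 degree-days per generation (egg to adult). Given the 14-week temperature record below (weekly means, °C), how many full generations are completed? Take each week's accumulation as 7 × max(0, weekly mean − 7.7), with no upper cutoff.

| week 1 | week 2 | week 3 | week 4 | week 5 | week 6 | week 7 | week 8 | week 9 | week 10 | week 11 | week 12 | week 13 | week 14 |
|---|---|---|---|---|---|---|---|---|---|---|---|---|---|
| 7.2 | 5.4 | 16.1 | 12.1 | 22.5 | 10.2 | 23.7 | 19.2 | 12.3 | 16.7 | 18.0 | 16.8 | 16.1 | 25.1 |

7 generations

Weekly DD (7 × max(0, T̄ − 7.7)): 0.0, 0.0, 58.8, 30.8, 103.6, 17.5, 112.0, 80.5, 32.2, 63.0, 72.1, 63.7, 58.8, 121.8.
Season total = 814.8 DD.
Complete generations = ⌊814.8 / 103⌋ = 7.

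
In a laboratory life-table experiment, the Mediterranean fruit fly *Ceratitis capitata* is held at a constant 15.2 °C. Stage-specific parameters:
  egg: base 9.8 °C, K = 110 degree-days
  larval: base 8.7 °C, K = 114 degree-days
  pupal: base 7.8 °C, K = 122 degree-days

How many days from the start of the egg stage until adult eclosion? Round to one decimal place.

54.4 days

egg: 110 / (15.2 − 9.8) = 110 / 5.4 = 20.370 d.
larval: 114 / (15.2 − 8.7) = 114 / 6.5 = 17.538 d.
pupal: 122 / (15.2 − 7.8) = 122 / 7.4 = 16.486 d.
Sum = 54.395 ≈ 54.4 days.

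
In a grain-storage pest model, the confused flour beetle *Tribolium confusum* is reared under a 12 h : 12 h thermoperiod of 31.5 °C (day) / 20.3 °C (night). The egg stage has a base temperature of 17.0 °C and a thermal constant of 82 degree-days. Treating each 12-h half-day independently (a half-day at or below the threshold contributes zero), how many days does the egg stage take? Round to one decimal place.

Day half: max(0, 31.5 − 17.0) × 0.5 = 14.5 × 0.5 = 7.25 DD.
Night half: max(0, 20.3 − 17.0) × 0.5 = 3.3 × 0.5 = 1.65 DD.
Per 24 h: 8.90 DD/day.
Duration = 82 / 8.90 = 9.213 ≈ 9.2 days.

9.2 days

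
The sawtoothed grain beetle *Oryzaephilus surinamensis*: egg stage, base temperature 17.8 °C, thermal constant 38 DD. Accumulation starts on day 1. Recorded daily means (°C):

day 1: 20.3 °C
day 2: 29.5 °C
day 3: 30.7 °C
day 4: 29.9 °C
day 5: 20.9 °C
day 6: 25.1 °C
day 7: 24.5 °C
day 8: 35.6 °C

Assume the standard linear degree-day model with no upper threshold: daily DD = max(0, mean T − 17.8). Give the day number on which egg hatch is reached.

day 4

Daily DD above 17.8 °C: 2.5, 11.7, 12.9, 12.1, 3.1, 7.3, 6.7, 17.8.
Cumulative: 2.5, 14.2, 27.1, 39.2, 42.3, 49.6, 56.3, 74.1.
The total first reaches 38 DD on day 4.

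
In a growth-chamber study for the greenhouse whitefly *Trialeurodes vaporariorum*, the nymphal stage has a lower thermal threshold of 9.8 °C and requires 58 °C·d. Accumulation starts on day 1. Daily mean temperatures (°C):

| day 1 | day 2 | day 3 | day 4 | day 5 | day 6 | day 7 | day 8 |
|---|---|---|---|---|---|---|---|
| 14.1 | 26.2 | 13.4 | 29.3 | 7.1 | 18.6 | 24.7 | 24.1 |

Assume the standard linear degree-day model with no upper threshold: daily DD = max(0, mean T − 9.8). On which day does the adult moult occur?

day 7

Daily DD above 9.8 °C: 4.3, 16.4, 3.6, 19.5, 0.0, 8.8, 14.9, 14.3.
Cumulative: 4.3, 20.7, 24.3, 43.8, 43.8, 52.6, 67.5, 81.8.
The total first reaches 58 DD on day 7.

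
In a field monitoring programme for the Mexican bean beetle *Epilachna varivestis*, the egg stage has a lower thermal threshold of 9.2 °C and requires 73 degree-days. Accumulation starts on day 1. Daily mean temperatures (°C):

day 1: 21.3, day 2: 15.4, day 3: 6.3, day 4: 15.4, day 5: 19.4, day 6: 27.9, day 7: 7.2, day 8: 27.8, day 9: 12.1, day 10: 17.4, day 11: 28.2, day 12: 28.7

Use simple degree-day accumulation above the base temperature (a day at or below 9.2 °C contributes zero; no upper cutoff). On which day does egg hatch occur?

Daily DD above 9.2 °C: 12.1, 6.2, 0.0, 6.2, 10.2, 18.7, 0.0, 18.6, 2.9, 8.2, 19.0, 19.5.
Cumulative: 12.1, 18.3, 18.3, 24.5, 34.7, 53.4, 53.4, 72.0, 74.9, 83.1, 102.1, 121.6.
The total first reaches 73 DD on day 9.

day 9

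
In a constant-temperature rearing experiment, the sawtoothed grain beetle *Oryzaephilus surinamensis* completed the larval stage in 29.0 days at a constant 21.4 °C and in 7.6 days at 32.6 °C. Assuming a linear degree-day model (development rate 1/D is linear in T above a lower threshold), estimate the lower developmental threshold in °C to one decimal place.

Under the model K = D·(T − T_b), so D₁·(T₁ − T_b) = D₂·(T₂ − T_b).
29.0·(21.4 − T_b) = 7.6·(32.6 − T_b)
T_b = (29.0·21.4 − 7.6·32.6) / (29.0 − 7.6) = 372.84 / 21.4 = 17.422 °C ≈ 17.4 °C.

17.4 °C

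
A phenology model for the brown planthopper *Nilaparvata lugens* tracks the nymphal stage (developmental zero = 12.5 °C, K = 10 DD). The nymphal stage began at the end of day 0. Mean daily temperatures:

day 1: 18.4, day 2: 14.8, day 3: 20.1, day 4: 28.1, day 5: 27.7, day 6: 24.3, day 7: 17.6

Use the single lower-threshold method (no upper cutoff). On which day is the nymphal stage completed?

Daily DD above 12.5 °C: 5.9, 2.3, 7.6, 15.6, 15.2, 11.8, 5.1.
Cumulative: 5.9, 8.2, 15.8, 31.4, 46.6, 58.4, 63.5.
The total first reaches 10 DD on day 3.

day 3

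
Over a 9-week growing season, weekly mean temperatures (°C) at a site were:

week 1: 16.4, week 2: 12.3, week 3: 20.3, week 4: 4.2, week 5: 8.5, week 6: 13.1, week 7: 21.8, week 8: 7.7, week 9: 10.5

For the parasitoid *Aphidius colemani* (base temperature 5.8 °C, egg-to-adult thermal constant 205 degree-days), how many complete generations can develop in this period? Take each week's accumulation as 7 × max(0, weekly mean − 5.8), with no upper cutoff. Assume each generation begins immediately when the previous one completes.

Weekly DD (7 × max(0, T̄ − 5.8)): 74.2, 45.5, 101.5, 0.0, 18.9, 51.1, 112.0, 13.3, 32.9.
Season total = 449.4 DD.
Complete generations = ⌊449.4 / 205⌋ = 2.

2 generations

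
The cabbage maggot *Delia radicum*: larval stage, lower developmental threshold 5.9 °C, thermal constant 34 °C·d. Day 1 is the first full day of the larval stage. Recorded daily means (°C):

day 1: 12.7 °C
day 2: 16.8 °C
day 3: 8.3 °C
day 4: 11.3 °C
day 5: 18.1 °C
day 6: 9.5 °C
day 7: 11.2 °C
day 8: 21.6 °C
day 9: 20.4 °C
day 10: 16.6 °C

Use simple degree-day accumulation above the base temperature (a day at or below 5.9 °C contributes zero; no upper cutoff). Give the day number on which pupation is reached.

Daily DD above 5.9 °C: 6.8, 10.9, 2.4, 5.4, 12.2, 3.6, 5.3, 15.7, 14.5, 10.7.
Cumulative: 6.8, 17.7, 20.1, 25.5, 37.7, 41.3, 46.6, 62.3, 76.8, 87.5.
The total first reaches 34 DD on day 5.

day 5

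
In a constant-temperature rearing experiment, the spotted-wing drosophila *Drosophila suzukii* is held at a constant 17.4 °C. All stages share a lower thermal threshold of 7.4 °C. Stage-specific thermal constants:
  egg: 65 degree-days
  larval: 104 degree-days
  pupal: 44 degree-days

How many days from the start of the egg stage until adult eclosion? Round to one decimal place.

Daily accumulation at 17.4 °C = 17.4 − 7.4 = 10.0 DD/day.
Total K = 65 + 104 + 44 = 213 DD.
Total duration = 213 / 10.0 = 21.300 ≈ 21.3 days.

21.3 days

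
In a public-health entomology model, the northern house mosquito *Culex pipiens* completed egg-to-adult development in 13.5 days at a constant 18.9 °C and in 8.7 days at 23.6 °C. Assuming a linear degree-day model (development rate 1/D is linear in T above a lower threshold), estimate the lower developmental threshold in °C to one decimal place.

10.4 °C

Equal thermal constants: D₁(T₁ − T_b) = D₂(T₂ − T_b).
13.5·(18.9 − T_b) = 8.7·(23.6 − T_b)
T_b = (13.5·18.9 − 8.7·23.6) / (13.5 − 8.7) = 49.83 / 4.8 = 10.381 °C ≈ 10.4 °C.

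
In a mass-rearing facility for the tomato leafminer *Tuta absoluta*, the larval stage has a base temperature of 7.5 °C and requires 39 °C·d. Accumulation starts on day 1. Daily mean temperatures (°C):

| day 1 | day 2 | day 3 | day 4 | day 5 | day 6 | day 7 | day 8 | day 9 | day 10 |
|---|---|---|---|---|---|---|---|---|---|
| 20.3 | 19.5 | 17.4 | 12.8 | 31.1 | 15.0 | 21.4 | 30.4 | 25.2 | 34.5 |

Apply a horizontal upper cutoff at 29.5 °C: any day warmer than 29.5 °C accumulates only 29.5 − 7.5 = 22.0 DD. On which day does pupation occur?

Daily DD above 7.5 °C (capped at 22.0): 12.8, 12.0, 9.9, 5.3, 22.0, 7.5, 13.9, 22.0, 17.7, 22.0.
Cumulative: 12.8, 24.8, 34.7, 40.0, 62.0, 69.5, 83.4, 105.4, 123.1, 145.1.
The total first reaches 39 DD on day 4.

day 4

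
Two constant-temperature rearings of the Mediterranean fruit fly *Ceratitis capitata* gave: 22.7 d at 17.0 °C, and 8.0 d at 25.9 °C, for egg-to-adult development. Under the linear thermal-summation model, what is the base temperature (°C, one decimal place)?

Under the model K = D·(T − T_b), so D₁·(T₁ − T_b) = D₂·(T₂ − T_b).
22.7·(17.0 − T_b) = 8.0·(25.9 − T_b)
T_b = (22.7·17.0 − 8.0·25.9) / (22.7 − 8.0) = 178.70 / 14.7 = 12.156 °C ≈ 12.2 °C.

12.2 °C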